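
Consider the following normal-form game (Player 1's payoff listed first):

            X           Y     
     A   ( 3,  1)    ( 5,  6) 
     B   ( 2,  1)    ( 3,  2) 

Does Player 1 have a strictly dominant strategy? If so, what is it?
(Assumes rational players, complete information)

Yes, Player 1's strictly dominant strategy is A

Work:
A strategy strictly dominates another if it gives a strictly higher payoff against every opponent action. Compare each pair of P1's strategies column-by-column:
  A vs B: [3 vs 2, 5 vs 3] → A strictly dominates B
  B vs A: [2 vs 3, 3 vs 5] → B does not strictly dominate A (column X: 2 ≤ 3)
A strictly dominates every other strategy → strictly dominant.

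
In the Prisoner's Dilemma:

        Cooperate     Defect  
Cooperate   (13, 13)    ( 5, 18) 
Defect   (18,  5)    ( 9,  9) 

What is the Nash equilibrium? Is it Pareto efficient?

(Defect, Defect) is NE; not Pareto efficient

Work:
Defect dominates Cooperate for both players:
If P2 cooperates: Defect (18) > Cooperate (13)
If P2 defects: Defect (9) > Cooperate (5)
NE: (Defect, Defect) with payoff (9, 9)
But (Cooperate, Cooperate) = (13, 13) Pareto dominates (9, 9)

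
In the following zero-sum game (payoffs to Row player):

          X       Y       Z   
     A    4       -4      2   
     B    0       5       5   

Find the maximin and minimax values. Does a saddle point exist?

Maximin = 0, Minimax = 4, Saddle: False

Work:
Row minimums: [-4, 0] → maximin = 0
Column maximums: [4, 5, 5] → minimax = 4
No saddle point (maximin ≠ minimax). Mixed strategy needed.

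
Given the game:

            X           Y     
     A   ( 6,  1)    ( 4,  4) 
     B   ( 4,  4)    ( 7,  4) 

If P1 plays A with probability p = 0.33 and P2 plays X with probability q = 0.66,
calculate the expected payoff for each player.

E[P1] = 5.119, E[P2] = 3.3466

Work:
E[P1] = p·q·π₁(A,X) + p·(1-q)·π₁(A,Y) + (1-p)·q·π₁(B,X) + (1-p)·(1-q)·π₁(B,Y)
= 0.33·0.66·6 + 0.33·0.34·4 + 0.67·0.66·4 + 0.67·0.34·7
= 5.119

E[P2] = 3.3466 (similar calculation)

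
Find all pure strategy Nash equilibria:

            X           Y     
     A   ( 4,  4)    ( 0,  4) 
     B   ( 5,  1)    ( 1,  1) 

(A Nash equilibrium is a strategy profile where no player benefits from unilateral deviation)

Nash equilibrium: (B, X), (B, Y)

Work:
Best responses:
  P1 vs X: payoffs [4, 5] → best response B (payoff 5)
  P1 vs Y: payoffs [0, 1] → best response B (payoff 1)
  P2 vs A: payoffs [4, 4] → best response X/Y (payoff 4)
  P2 vs B: payoffs [1, 1] → best response X/Y (payoff 1)
Mutual best responses: (B,X), (B,Y) → Nash equilibria.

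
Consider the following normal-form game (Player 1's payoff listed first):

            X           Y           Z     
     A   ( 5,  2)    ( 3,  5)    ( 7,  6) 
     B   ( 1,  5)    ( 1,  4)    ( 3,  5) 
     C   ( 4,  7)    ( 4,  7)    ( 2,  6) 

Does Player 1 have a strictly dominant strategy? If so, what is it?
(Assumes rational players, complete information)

No strictly dominant strategy exists for Player 1

Work:
A strategy strictly dominates another if it gives a strictly higher payoff against every opponent action. Compare each pair of P1's strategies column-by-column:
  A vs B: [5 vs 1, 3 vs 1, 7 vs 3] → A strictly dominates B
  A vs C: [5 vs 4, 3 vs 4, 7 vs 2] → A does not strictly dominate C (column Y: 3 ≤ 4)
  B vs A: [1 vs 5, 1 vs 3, 3 vs 7] → B does not strictly dominate A (column X: 1 ≤ 5)
  B vs C: [1 vs 4, 1 vs 4, 3 vs 2] → B does not strictly dominate C (column X: 1 ≤ 4)
  C vs A: [4 vs 5, 4 vs 3, 2 vs 7] → C does not strictly dominate A (column X: 4 ≤ 5)
  C vs B: [4 vs 1, 4 vs 1, 2 vs 3] → C does not strictly dominate B (column Z: 2 ≤ 3)
No single strategy strictly dominates all others → no strictly dominant strategy.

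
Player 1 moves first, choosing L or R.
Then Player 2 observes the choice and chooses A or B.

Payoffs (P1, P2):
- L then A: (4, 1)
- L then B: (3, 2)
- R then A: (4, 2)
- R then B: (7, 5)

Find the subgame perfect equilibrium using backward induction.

P1 plays R, P2 plays B after L and B after R; Payoff (7, 5)

Work:
Backward induction:
After L: P2 chooses B → P1 gets 3
After R: P2 chooses B → P1 gets 7
P1 chooses R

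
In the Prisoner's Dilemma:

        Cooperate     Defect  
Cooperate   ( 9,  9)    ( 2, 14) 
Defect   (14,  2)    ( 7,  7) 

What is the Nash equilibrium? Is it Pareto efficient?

(Defect, Defect) is NE; not Pareto efficient

Work:
Defect dominates Cooperate for both players:
If P2 cooperates: Defect (14) > Cooperate (9)
If P2 defects: Defect (7) > Cooperate (2)
NE: (Defect, Defect) with payoff (7, 7)
But (Cooperate, Cooperate) = (9, 9) Pareto dominates (7, 7)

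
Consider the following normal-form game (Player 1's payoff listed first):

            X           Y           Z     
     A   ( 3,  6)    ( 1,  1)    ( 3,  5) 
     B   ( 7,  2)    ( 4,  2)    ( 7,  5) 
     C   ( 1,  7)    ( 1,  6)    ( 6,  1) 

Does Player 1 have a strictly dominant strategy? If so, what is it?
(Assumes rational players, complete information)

Yes, Player 1's strictly dominant strategy is B

Work:
A strategy strictly dominates another if it gives a strictly higher payoff against every opponent action. Compare each pair of P1's strategies column-by-column:
  A vs B: [3 vs 7, 1 vs 4, 3 vs 7] → A does not strictly dominate B (column X: 3 ≤ 7)
  A vs C: [3 vs 1, 1 vs 1, 3 vs 6] → A does not strictly dominate C (column Y: 1 ≤ 1)
  B vs A: [7 vs 3, 4 vs 1, 7 vs 3] → B strictly dominates A
  B vs C: [7 vs 1, 4 vs 1, 7 vs 6] → B strictly dominates C
  C vs A: [1 vs 3, 1 vs 1, 6 vs 3] → C does not strictly dominate A (column X: 1 ≤ 3)
  C vs B: [1 vs 7, 1 vs 4, 6 vs 7] → C does not strictly dominate B (column X: 1 ≤ 7)
B strictly dominates every other strategy → strictly dominant.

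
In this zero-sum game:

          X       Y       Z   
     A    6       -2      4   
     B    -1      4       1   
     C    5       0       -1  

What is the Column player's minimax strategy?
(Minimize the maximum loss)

Column should play Y or Z (all achieve the minimum), value = 4

Work:
Column player minimizes Row's maximum payoff:
Column X: max payoff to Row = 6
Column Y: max payoff to Row = 4
Column Z: max payoff to Row = 4
Minimum is 4, achieved by columns Y, Z (tied).
Each of Y or Z is a minimax strategy.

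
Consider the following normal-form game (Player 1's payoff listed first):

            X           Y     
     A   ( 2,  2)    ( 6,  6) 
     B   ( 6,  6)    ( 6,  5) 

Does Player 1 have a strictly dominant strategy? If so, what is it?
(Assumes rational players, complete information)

No strictly dominant strategy exists for Player 1

Work:
A strategy strictly dominates another if it gives a strictly higher payoff against every opponent action. Compare each pair of P1's strategies column-by-column:
  A vs B: [2 vs 6, 6 vs 6] → A does not strictly dominate B (column X: 2 ≤ 6)
  B vs A: [6 vs 2, 6 vs 6] → B does not strictly dominate A (column Y: 6 ≤ 6)
No single strategy strictly dominates all others → no strictly dominant strategy.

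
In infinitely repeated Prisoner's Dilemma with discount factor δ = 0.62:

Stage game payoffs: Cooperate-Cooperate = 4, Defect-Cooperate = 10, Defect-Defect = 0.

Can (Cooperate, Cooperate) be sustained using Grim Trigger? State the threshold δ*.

δ* = 0.6; since δ = 0.62 ≥ 0.6, cooperation can be sustained

Work:
For Grim Trigger:
Cooperate forever: 4/(1-δ)
Defect then punished: 10 + 0·δ/(1-δ)
Need: 4/(1-δ) ≥ 10 + 0·δ/(1-δ)
Solving: δ ≥ (T-R)/(T-P) = (10-4)/(10-0) = 0.6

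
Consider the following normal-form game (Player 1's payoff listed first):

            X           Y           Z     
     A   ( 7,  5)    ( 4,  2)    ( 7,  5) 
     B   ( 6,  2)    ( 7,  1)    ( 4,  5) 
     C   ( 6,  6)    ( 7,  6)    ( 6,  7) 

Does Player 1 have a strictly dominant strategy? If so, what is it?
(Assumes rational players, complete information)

No strictly dominant strategy exists for Player 1

Work:
A strategy strictly dominates another if it gives a strictly higher payoff against every opponent action. Compare each pair of P1's strategies column-by-column:
  A vs B: [7 vs 6, 4 vs 7, 7 vs 4] → A does not strictly dominate B (column Y: 4 ≤ 7)
  A vs C: [7 vs 6, 4 vs 7, 7 vs 6] → A does not strictly dominate C (column Y: 4 ≤ 7)
  B vs A: [6 vs 7, 7 vs 4, 4 vs 7] → B does not strictly dominate A (column X: 6 ≤ 7)
  B vs C: [6 vs 6, 7 vs 7, 4 vs 6] → B does not strictly dominate C (column X: 6 ≤ 6)
  C vs A: [6 vs 7, 7 vs 4, 6 vs 7] → C does not strictly dominate A (column X: 6 ≤ 7)
  C vs B: [6 vs 6, 7 vs 7, 6 vs 4] → C does not strictly dominate B (column X: 6 ≤ 6)
No single strategy strictly dominates all others → no strictly dominant strategy.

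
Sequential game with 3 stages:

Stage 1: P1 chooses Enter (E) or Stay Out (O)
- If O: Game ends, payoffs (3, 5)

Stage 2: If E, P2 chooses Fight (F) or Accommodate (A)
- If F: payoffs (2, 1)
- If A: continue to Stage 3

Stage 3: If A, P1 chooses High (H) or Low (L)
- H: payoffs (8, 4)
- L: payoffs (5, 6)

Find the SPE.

SPE: (E, A, H); Outcome (8, 4)

Work:
Stage 3: P1 chooses H (8 vs 5)
Stage 2: P2: F->1, A->4 (anticipating H). Choose A
Stage 1: P1: O->3, E->8 (anticipating A, H). Choose E
SPE path: E -> A -> H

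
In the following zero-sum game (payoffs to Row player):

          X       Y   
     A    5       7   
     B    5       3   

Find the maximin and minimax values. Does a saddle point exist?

Maximin = 5, Minimax = 5, Saddle: True

Work:
Row minimums: [5, 3] → maximin = 5
Column maximums: [5, 7] → minimax = 5
Saddle point exists! Game value = 5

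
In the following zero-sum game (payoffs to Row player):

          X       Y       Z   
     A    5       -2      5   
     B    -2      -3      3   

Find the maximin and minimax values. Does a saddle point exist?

Maximin = -2, Minimax = -2, Saddle: True

Work:
Row minimums: [-2, -3] → maximin = -2
Column maximums: [5, -2, 5] → minimax = -2
Saddle point exists! Game value = -2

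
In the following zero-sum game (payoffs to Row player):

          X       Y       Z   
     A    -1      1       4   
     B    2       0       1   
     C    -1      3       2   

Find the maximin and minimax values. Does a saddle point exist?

Maximin = 0, Minimax = 2, Saddle: False

Work:
Row minimums: [-1, 0, -1] → maximin = 0
Column maximums: [2, 3, 4] → minimax = 2
No saddle point (maximin ≠ minimax). Mixed strategy needed.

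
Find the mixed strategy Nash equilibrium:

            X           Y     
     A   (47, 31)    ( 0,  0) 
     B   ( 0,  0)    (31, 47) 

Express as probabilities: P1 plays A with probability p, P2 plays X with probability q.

p = 0.6026, q = 0.3974

Work:
Find probabilities that make opponent indifferent:
P2 chooses q to make P1 indifferent between A and B
P1 chooses p to make P2 indifferent between X and Y
Mixed NE: P1 plays (A: 0.6026, B: 0.3974), P2 plays (X: 0.3974, Y: 0.6026)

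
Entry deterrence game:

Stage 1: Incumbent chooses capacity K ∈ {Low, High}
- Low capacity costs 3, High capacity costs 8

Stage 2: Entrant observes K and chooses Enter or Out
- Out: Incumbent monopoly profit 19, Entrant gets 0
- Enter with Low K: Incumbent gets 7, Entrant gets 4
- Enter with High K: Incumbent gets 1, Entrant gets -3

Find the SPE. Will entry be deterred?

SPE: (High, Enter|Low, Out|High); Entry deterred. Incumbent net profit = 11

Work:
After Low K: Entrant enters (4 > 0)
After High K: Entrant stays out (-3 < 0)
Incumbent: Low → 7−3=4, High → 19−8=11
Incumbent chooses High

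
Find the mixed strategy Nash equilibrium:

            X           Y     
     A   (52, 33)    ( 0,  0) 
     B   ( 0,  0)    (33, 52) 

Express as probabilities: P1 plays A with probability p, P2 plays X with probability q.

p = 0.6118, q = 0.3882

Work:
Find probabilities that make opponent indifferent:
P2 chooses q to make P1 indifferent between A and B
P1 chooses p to make P2 indifferent between X and Y
Mixed NE: P1 plays (A: 0.6118, B: 0.3882), P2 plays (X: 0.3882, Y: 0.6118)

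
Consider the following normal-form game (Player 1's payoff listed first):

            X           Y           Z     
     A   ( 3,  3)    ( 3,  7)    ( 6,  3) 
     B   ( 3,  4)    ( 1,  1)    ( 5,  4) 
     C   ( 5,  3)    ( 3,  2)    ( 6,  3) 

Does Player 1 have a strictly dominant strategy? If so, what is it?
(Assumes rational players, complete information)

No strictly dominant strategy exists for Player 1

Work:
A strategy strictly dominates another if it gives a strictly higher payoff against every opponent action. Compare each pair of P1's strategies column-by-column:
  A vs B: [3 vs 3, 3 vs 1, 6 vs 5] → A does not strictly dominate B (column X: 3 ≤ 3)
  A vs C: [3 vs 5, 3 vs 3, 6 vs 6] → A does not strictly dominate C (column X: 3 ≤ 5)
  B vs A: [3 vs 3, 1 vs 3, 5 vs 6] → B does not strictly dominate A (column X: 3 ≤ 3)
  B vs C: [3 vs 5, 1 vs 3, 5 vs 6] → B does not strictly dominate C (column X: 3 ≤ 5)
  C vs A: [5 vs 3, 3 vs 3, 6 vs 6] → C does not strictly dominate A (column Y: 3 ≤ 3)
  C vs B: [5 vs 3, 3 vs 1, 6 vs 5] → C strictly dominates B
No single strategy strictly dominates all others → no strictly dominant strategy.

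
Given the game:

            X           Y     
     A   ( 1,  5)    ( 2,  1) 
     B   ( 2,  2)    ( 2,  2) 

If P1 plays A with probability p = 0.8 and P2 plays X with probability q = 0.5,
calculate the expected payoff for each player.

E[P1] = 1.6, E[P2] = 2.8

Work:
E[P1] = p·q·π₁(A,X) + p·(1-q)·π₁(A,Y) + (1-p)·q·π₁(B,X) + (1-p)·(1-q)·π₁(B,Y)
= 0.8·0.5·1 + 0.8·0.5·2 + 0.2·0.5·2 + 0.2·0.5·2
= 1.6

E[P2] = 2.8 (similar calculation)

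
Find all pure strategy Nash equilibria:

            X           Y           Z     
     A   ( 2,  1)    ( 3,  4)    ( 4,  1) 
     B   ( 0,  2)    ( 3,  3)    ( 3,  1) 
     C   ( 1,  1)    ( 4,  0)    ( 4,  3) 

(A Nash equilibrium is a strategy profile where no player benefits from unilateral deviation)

Nash equilibrium: (C, Z)

Work:
Best responses:
  P1 vs X: payoffs [2, 0, 1] → best response A (payoff 2)
  P1 vs Y: payoffs [3, 3, 4] → best response C (payoff 4)
  P1 vs Z: payoffs [4, 3, 4] → best response A/C (payoff 4)
  P2 vs A: payoffs [1, 4, 1] → best response Y (payoff 4)
  P2 vs B: payoffs [2, 3, 1] → best response Y (payoff 3)
  P2 vs C: payoffs [1, 0, 3] → best response Z (payoff 3)
Mutual best responses: (C,Z) → Nash equilibria.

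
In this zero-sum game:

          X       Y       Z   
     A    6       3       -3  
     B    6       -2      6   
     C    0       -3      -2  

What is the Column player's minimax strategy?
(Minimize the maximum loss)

Column should play Y, value = 3

Work:
Column player minimizes Row's maximum payoff:
Column X: max payoff to Row = 6
Column Y: max payoff to Row = 3
Column Z: max payoff to Row = 6
Minimum is 3, achieved by column Y.
Minimax strategy: Y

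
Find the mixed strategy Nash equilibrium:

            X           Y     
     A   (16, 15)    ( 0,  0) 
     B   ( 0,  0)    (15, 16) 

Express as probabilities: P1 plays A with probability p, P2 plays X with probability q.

p = 0.5161, q = 0.4839

Work:
Find probabilities that make opponent indifferent:
P2 chooses q to make P1 indifferent between A and B
P1 chooses p to make P2 indifferent between X and Y
Mixed NE: P1 plays (A: 0.5161, B: 0.4839), P2 plays (X: 0.4839, Y: 0.5161)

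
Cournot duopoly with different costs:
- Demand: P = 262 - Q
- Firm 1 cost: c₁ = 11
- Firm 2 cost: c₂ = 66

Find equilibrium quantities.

q₁* = 102.0, q₂* = 47.0

Work:
Reaction: q₁ = (262 - 11 - q₂)/2
Reaction: q₂ = (262 - 66 - q₁)/2
Solve simultaneously:
q₁* = (262 - 2×11 + 66)/3 = 102.0
q₂* = (262 - 2×66 + 11)/3 = 47.0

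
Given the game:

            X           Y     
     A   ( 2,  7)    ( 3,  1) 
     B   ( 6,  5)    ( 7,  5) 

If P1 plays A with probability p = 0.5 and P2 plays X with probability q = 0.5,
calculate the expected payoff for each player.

E[P1] = 4.5, E[P2] = 4.5

Work:
E[P1] = p·q·π₁(A,X) + p·(1-q)·π₁(A,Y) + (1-p)·q·π₁(B,X) + (1-p)·(1-q)·π₁(B,Y)
= 0.5·0.5·2 + 0.5·0.5·3 + 0.5·0.5·6 + 0.5·0.5·7
= 4.5

E[P2] = 4.5 (similar calculation)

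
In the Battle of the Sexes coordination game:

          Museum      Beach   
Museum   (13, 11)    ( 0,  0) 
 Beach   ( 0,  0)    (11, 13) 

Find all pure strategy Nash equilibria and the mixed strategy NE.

Pure NE: (Museum, Museum) and (Beach, Beach); Mixed NE: p = 0.5417, q = 0.4583

Work:
Check pure NE:
(Museum, Museum): (13, 11) - no unilateral deviation beneficial
(Beach, Beach): (11, 13) - no unilateral deviation beneficial
Mixed NE: P1 plays Museum with p = 0.5417, P2 plays Museum with q = 0.4583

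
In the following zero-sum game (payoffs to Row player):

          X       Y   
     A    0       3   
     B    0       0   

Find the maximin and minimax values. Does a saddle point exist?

Maximin = 0, Minimax = 0, Saddle: True

Work:
Row minimums: [0, 0] → maximin = 0
Column maximums: [0, 3] → minimax = 0
Saddle point exists! Game value = 0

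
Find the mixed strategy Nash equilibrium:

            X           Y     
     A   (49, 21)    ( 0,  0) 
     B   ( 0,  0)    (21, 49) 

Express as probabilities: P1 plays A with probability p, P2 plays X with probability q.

p = 0.7, q = 0.3

Work:
Find probabilities that make opponent indifferent:
P2 chooses q to make P1 indifferent between A and B
P1 chooses p to make P2 indifferent between X and Y
Mixed NE: P1 plays (A: 0.7, B: 0.3), P2 plays (X: 0.3, Y: 0.7)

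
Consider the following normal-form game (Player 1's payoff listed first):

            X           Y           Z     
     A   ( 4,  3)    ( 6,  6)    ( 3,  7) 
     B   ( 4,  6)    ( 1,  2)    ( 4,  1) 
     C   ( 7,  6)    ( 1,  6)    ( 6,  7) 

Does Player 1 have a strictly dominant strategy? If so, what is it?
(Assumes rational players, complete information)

No strictly dominant strategy exists for Player 1

Work:
A strategy strictly dominates another if it gives a strictly higher payoff against every opponent action. Compare each pair of P1's strategies column-by-column:
  A vs B: [4 vs 4, 6 vs 1, 3 vs 4] → A does not strictly dominate B (column X: 4 ≤ 4)
  A vs C: [4 vs 7, 6 vs 1, 3 vs 6] → A does not strictly dominate C (column X: 4 ≤ 7)
  B vs A: [4 vs 4, 1 vs 6, 4 vs 3] → B does not strictly dominate A (column X: 4 ≤ 4)
  B vs C: [4 vs 7, 1 vs 1, 4 vs 6] → B does not strictly dominate C (column X: 4 ≤ 7)
  C vs A: [7 vs 4, 1 vs 6, 6 vs 3] → C does not strictly dominate A (column Y: 1 ≤ 6)
  C vs B: [7 vs 4, 1 vs 1, 6 vs 4] → C does not strictly dominate B (column Y: 1 ≤ 1)
No single strategy strictly dominates all others → no strictly dominant strategy.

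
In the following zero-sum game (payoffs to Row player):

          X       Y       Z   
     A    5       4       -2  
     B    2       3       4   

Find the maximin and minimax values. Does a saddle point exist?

Maximin = 2, Minimax = 4, Saddle: False

Work:
Row minimums: [-2, 2] → maximin = 2
Column maximums: [5, 4, 4] → minimax = 4
No saddle point (maximin ≠ minimax). Mixed strategy needed.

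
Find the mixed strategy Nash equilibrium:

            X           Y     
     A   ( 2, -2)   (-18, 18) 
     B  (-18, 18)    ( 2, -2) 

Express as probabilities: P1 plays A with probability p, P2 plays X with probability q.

p = 0.5, q = 0.5

Work:
Find probabilities that make opponent indifferent:
P2 chooses q to make P1 indifferent between A and B
P1 chooses p to make P2 indifferent between X and Y
Mixed NE: P1 plays (A: 0.5, B: 0.5), P2 plays (X: 0.5, Y: 0.5)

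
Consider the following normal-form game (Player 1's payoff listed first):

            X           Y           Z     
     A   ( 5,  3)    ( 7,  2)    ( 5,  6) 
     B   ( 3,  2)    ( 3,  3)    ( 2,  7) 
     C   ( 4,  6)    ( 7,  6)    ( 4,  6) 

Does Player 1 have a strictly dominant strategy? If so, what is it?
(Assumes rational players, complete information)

No strictly dominant strategy exists for Player 1

Work:
A strategy strictly dominates another if it gives a strictly higher payoff against every opponent action. Compare each pair of P1's strategies column-by-column:
  A vs B: [5 vs 3, 7 vs 3, 5 vs 2] → A strictly dominates B
  A vs C: [5 vs 4, 7 vs 7, 5 vs 4] → A does not strictly dominate C (column Y: 7 ≤ 7)
  B vs A: [3 vs 5, 3 vs 7, 2 vs 5] → B does not strictly dominate A (column X: 3 ≤ 5)
  B vs C: [3 vs 4, 3 vs 7, 2 vs 4] → B does not strictly dominate C (column X: 3 ≤ 4)
  C vs A: [4 vs 5, 7 vs 7, 4 vs 5] → C does not strictly dominate A (column X: 4 ≤ 5)
  C vs B: [4 vs 3, 7 vs 3, 4 vs 2] → C strictly dominates B
No single strategy strictly dominates all others → no strictly dominant strategy.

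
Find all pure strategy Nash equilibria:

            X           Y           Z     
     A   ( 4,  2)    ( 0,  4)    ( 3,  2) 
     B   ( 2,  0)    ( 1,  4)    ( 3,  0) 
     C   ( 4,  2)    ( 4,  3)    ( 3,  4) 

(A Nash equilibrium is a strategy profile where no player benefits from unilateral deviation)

Nash equilibrium: (C, Z)

Work:
Best responses:
  P1 vs X: payoffs [4, 2, 4] → best response A/C (payoff 4)
  P1 vs Y: payoffs [0, 1, 4] → best response C (payoff 4)
  P1 vs Z: payoffs [3, 3, 3] → best response A/B/C (payoff 3)
  P2 vs A: payoffs [2, 4, 2] → best response Y (payoff 4)
  P2 vs B: payoffs [0, 4, 0] → best response Y (payoff 4)
  P2 vs C: payoffs [2, 3, 4] → best response Z (payoff 4)
Mutual best responses: (C,Z) → Nash equilibria.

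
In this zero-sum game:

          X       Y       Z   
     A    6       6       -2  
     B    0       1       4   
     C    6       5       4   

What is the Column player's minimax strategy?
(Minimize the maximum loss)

Column should play Z, value = 4

Work:
Column player minimizes Row's maximum payoff:
Column X: max payoff to Row = 6
Column Y: max payoff to Row = 6
Column Z: max payoff to Row = 4
Minimum is 4, achieved by column Z.
Minimax strategy: Z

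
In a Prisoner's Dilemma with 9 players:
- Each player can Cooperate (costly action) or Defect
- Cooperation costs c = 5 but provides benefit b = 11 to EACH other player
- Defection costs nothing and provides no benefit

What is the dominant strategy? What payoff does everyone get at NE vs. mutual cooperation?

Dominant: Defect; NE payoff = 0; Coop payoff = 83

Work:
Defect dominates (saves cost c = 5, benefit to others is external)
NE: All defect → everyone gets 0
If all cooperate: each receives (8)×11 - 5 = 83
Social dilemma: 83 > 0 but NE gives 0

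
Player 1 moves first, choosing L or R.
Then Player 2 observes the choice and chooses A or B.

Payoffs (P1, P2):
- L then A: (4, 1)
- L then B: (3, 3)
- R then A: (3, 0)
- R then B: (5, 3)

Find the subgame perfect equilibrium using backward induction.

P1 plays R, P2 plays B after L and B after R; Payoff (5, 3)

Work:
Backward induction:
After L: P2 chooses B → P1 gets 3
After R: P2 chooses B → P1 gets 5
P1 chooses R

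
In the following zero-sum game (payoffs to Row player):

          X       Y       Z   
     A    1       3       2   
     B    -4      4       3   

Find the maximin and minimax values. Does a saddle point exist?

Maximin = 1, Minimax = 1, Saddle: True

Work:
Row minimums: [1, -4] → maximin = 1
Column maximums: [1, 4, 3] → minimax = 1
Saddle point exists! Game value = 1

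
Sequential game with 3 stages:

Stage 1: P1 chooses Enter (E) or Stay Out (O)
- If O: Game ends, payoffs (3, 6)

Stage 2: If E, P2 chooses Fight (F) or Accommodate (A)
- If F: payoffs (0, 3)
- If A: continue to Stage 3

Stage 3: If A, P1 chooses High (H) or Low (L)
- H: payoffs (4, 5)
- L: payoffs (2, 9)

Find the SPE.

SPE: (E, A, H); Outcome (4, 5)

Work:
Stage 3: P1 chooses H (4 vs 2)
Stage 2: P2: F->3, A->5 (anticipating H). Choose A
Stage 1: P1: O->3, E->4 (anticipating A, H). Choose E
SPE path: E -> A -> H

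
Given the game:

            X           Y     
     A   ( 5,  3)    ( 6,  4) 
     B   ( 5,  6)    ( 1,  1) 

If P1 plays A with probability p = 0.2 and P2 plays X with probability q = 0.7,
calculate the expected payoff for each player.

E[P1] = 4.1, E[P2] = 4.26

Work:
E[P1] = p·q·π₁(A,X) + p·(1-q)·π₁(A,Y) + (1-p)·q·π₁(B,X) + (1-p)·(1-q)·π₁(B,Y)
= 0.2·0.7·5 + 0.2·0.3·6 + 0.8·0.7·5 + 0.8·0.3·1
= 4.1

E[P2] = 4.26 (similar calculation)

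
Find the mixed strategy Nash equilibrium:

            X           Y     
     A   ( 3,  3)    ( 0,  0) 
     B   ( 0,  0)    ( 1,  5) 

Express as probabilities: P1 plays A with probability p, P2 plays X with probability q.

p = 0.625, q = 0.25

Work:
Find probabilities that make opponent indifferent:
P2 chooses q to make P1 indifferent between A and B
P1 chooses p to make P2 indifferent between X and Y
Mixed NE: P1 plays (A: 0.625, B: 0.375), P2 plays (X: 0.25, Y: 0.75)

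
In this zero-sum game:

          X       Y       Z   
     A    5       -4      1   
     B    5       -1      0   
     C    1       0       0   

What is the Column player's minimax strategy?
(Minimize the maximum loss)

Column should play Y, value = 0

Work:
Column player minimizes Row's maximum payoff:
Column X: max payoff to Row = 5
Column Y: max payoff to Row = 0
Column Z: max payoff to Row = 1
Minimum is 0, achieved by column Y.
Minimax strategy: Y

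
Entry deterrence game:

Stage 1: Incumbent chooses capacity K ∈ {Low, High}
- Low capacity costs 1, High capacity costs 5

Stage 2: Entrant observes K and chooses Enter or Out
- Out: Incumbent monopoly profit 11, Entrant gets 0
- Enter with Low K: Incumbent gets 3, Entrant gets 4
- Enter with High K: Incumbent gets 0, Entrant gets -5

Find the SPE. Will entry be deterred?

SPE: (High, Enter|Low, Out|High); Entry deterred. Incumbent net profit = 6

Work:
After Low K: Entrant enters (4 > 0)
After High K: Entrant stays out (-5 < 0)
Incumbent: Low → 3−1=2, High → 11−5=6
Incumbent chooses High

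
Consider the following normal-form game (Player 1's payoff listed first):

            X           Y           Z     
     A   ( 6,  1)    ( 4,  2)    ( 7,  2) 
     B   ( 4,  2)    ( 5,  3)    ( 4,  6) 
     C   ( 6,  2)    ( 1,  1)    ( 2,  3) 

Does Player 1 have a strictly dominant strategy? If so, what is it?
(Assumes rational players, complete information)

No strictly dominant strategy exists for Player 1

Work:
A strategy strictly dominates another if it gives a strictly higher payoff against every opponent action. Compare each pair of P1's strategies column-by-column:
  A vs B: [6 vs 4, 4 vs 5, 7 vs 4] → A does not strictly dominate B (column Y: 4 ≤ 5)
  A vs C: [6 vs 6, 4 vs 1, 7 vs 2] → A does not strictly dominate C (column X: 6 ≤ 6)
  B vs A: [4 vs 6, 5 vs 4, 4 vs 7] → B does not strictly dominate A (column X: 4 ≤ 6)
  B vs C: [4 vs 6, 5 vs 1, 4 vs 2] → B does not strictly dominate C (column X: 4 ≤ 6)
  C vs A: [6 vs 6, 1 vs 4, 2 vs 7] → C does not strictly dominate A (column X: 6 ≤ 6)
  C vs B: [6 vs 4, 1 vs 5, 2 vs 4] → C does not strictly dominate B (column Y: 1 ≤ 5)
No single strategy strictly dominates all others → no strictly dominant strategy.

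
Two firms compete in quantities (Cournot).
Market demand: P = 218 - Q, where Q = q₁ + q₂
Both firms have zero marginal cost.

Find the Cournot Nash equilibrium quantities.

q₁* = q₂* = 72.67; P* = 72.67

Work:
Profit: π_i = P·q_i = (a - q_i - q_j)·q_i
FOC: ∂π_i/∂q_i = a - 2q_i - q_j = 0
Reaction function: q_i = (218 - q_j)/2
Symmetry: q* = 218/3 = 72.67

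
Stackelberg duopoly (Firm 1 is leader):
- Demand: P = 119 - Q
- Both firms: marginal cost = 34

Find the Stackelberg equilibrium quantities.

q₁* (leader) = 42.5, q₂* (follower) = 21.25

Work:
Follower's reaction: q₂ = (a - c - q₁)/2
Leader substitutes: π₁ = q₁·(a - q₁ - (a-c-q₁)/2 - c)
FOC: q₁* = (119 - 34)/2 = 42.50
Then: q₂* = (119 - 34 - 42.5)/2 = 21.25
Leader has first-mover advantage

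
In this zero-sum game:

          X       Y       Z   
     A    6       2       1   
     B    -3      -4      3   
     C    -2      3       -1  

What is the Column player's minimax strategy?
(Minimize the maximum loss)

Column should play Y or Z (all achieve the minimum), value = 3

Work:
Column player minimizes Row's maximum payoff:
Column X: max payoff to Row = 6
Column Y: max payoff to Row = 3
Column Z: max payoff to Row = 3
Minimum is 3, achieved by columns Y, Z (tied).
Each of Y or Z is a minimax strategy.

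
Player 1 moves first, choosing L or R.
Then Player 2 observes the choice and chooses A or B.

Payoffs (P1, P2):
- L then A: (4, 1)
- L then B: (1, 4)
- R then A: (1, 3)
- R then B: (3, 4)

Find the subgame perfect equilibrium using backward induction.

P1 plays R, P2 plays B after L and B after R; Payoff (3, 4)

Work:
Backward induction:
After L: P2 chooses B → P1 gets 1
After R: P2 chooses B → P1 gets 3
P1 chooses R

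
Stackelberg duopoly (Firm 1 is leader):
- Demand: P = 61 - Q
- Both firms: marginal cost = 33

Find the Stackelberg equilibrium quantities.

q₁* (leader) = 14.0, q₂* (follower) = 7.0

Work:
Follower's reaction: q₂ = (a - c - q₁)/2
Leader substitutes: π₁ = q₁·(a - q₁ - (a-c-q₁)/2 - c)
FOC: q₁* = (61 - 33)/2 = 14.00
Then: q₂* = (61 - 33 - 14.0)/2 = 7.00
Leader has first-mover advantage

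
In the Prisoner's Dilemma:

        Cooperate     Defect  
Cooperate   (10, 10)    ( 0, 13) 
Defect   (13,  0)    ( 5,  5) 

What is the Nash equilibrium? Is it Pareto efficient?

(Defect, Defect) is NE; not Pareto efficient

Work:
Defect dominates Cooperate for both players:
If P2 cooperates: Defect (13) > Cooperate (10)
If P2 defects: Defect (5) > Cooperate (0)
NE: (Defect, Defect) with payoff (5, 5)
But (Cooperate, Cooperate) = (10, 10) Pareto dominates (5, 5)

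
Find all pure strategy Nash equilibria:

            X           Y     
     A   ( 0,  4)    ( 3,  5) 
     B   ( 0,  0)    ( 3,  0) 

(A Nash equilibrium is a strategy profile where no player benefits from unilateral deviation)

Nash equilibrium: (A, Y), (B, X), (B, Y)

Work:
Best responses:
  P1 vs X: payoffs [0, 0] → best response A/B (payoff 0)
  P1 vs Y: payoffs [3, 3] → best response A/B (payoff 3)
  P2 vs A: payoffs [4, 5] → best response Y (payoff 5)
  P2 vs B: payoffs [0, 0] → best response X/Y (payoff 0)
Mutual best responses: (A,Y), (B,X), (B,Y) → Nash equilibria.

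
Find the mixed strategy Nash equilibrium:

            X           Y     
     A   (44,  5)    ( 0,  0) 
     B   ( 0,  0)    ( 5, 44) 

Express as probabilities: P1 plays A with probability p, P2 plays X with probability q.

p = 0.898, q = 0.102

Work:
Find probabilities that make opponent indifferent:
P2 chooses q to make P1 indifferent between A and B
P1 chooses p to make P2 indifferent between X and Y
Mixed NE: P1 plays (A: 0.898, B: 0.102), P2 plays (X: 0.102, Y: 0.898)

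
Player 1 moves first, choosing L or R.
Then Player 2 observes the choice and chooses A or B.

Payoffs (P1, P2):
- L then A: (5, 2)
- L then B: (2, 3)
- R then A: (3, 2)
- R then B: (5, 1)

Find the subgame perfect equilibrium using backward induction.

P1 plays R, P2 plays B after L and A after R; Payoff (3, 2)

Work:
Backward induction:
After L: P2 chooses B → P1 gets 2
After R: P2 chooses A → P1 gets 3
P1 chooses R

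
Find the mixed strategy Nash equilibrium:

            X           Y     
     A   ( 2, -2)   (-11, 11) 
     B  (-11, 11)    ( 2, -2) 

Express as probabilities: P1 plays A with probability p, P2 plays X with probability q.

p = 0.5, q = 0.5

Work:
Find probabilities that make opponent indifferent:
P2 chooses q to make P1 indifferent between A and B
P1 chooses p to make P2 indifferent between X and Y
Mixed NE: P1 plays (A: 0.5, B: 0.5), P2 plays (X: 0.5, Y: 0.5)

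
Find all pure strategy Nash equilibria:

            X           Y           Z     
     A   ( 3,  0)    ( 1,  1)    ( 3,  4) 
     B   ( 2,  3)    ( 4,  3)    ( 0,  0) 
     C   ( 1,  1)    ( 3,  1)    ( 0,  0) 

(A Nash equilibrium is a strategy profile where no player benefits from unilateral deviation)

Nash equilibrium: (A, Z), (B, Y)

Work:
Best responses:
  P1 vs X: payoffs [3, 2, 1] → best response A (payoff 3)
  P1 vs Y: payoffs [1, 4, 3] → best response B (payoff 4)
  P1 vs Z: payoffs [3, 0, 0] → best response A (payoff 3)
  P2 vs A: payoffs [0, 1, 4] → best response Z (payoff 4)
  P2 vs B: payoffs [3, 3, 0] → best response X/Y (payoff 3)
  P2 vs C: payoffs [1, 1, 0] → best response X/Y (payoff 1)
Mutual best responses: (A,Z), (B,Y) → Nash equilibria.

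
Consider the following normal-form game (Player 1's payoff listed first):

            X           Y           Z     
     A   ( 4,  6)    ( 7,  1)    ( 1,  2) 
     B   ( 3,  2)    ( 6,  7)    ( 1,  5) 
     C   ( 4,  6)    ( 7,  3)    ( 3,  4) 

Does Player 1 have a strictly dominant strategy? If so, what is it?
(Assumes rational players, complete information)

No strictly dominant strategy exists for Player 1

Work:
A strategy strictly dominates another if it gives a strictly higher payoff against every opponent action. Compare each pair of P1's strategies column-by-column:
  A vs B: [4 vs 3, 7 vs 6, 1 vs 1] → A does not strictly dominate B (column Z: 1 ≤ 1)
  A vs C: [4 vs 4, 7 vs 7, 1 vs 3] → A does not strictly dominate C (column X: 4 ≤ 4)
  B vs A: [3 vs 4, 6 vs 7, 1 vs 1] → B does not strictly dominate A (column X: 3 ≤ 4)
  B vs C: [3 vs 4, 6 vs 7, 1 vs 3] → B does not strictly dominate C (column X: 3 ≤ 4)
  C vs A: [4 vs 4, 7 vs 7, 3 vs 1] → C does not strictly dominate A (column X: 4 ≤ 4)
  C vs B: [4 vs 3, 7 vs 6, 3 vs 1] → C strictly dominates B
No single strategy strictly dominates all others → no strictly dominant strategy.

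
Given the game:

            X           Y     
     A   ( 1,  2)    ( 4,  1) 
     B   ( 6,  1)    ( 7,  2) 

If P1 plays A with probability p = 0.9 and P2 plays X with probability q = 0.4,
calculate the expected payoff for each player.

E[P1] = 3.18, E[P2] = 1.42

Work:
E[P1] = p·q·π₁(A,X) + p·(1-q)·π₁(A,Y) + (1-p)·q·π₁(B,X) + (1-p)·(1-q)·π₁(B,Y)
= 0.9·0.4·1 + 0.9·0.6·4 + 0.1·0.4·6 + 0.1·0.6·7
= 3.18

E[P2] = 1.42 (similar calculation)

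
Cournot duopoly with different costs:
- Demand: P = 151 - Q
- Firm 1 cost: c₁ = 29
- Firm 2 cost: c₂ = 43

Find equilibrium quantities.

q₁* = 45.33, q₂* = 31.33

Work:
Reaction: q₁ = (151 - 29 - q₂)/2
Reaction: q₂ = (151 - 43 - q₁)/2
Solve simultaneously:
q₁* = (151 - 2×29 + 43)/3 = 45.33
q₂* = (151 - 2×43 + 29)/3 = 31.33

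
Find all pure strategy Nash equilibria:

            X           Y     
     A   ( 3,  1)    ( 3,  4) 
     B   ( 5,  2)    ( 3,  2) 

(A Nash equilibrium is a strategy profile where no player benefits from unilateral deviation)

Nash equilibrium: (A, Y), (B, X), (B, Y)

Work:
Best responses:
  P1 vs X: payoffs [3, 5] → best response B (payoff 5)
  P1 vs Y: payoffs [3, 3] → best response A/B (payoff 3)
  P2 vs A: payoffs [1, 4] → best response Y (payoff 4)
  P2 vs B: payoffs [2, 2] → best response X/Y (payoff 2)
Mutual best responses: (A,Y), (B,X), (B,Y) → Nash equilibria.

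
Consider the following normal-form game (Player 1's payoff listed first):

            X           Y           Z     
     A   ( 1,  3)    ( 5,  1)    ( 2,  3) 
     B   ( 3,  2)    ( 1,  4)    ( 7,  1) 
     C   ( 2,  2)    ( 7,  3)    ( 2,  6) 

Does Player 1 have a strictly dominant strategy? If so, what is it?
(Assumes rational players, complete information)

No strictly dominant strategy exists for Player 1

Work:
A strategy strictly dominates another if it gives a strictly higher payoff against every opponent action. Compare each pair of P1's strategies column-by-column:
  A vs B: [1 vs 3, 5 vs 1, 2 vs 7] → A does not strictly dominate B (column X: 1 ≤ 3)
  A vs C: [1 vs 2, 5 vs 7, 2 vs 2] → A does not strictly dominate C (column X: 1 ≤ 2)
  B vs A: [3 vs 1, 1 vs 5, 7 vs 2] → B does not strictly dominate A (column Y: 1 ≤ 5)
  B vs C: [3 vs 2, 1 vs 7, 7 vs 2] → B does not strictly dominate C (column Y: 1 ≤ 7)
  C vs A: [2 vs 1, 7 vs 5, 2 vs 2] → C does not strictly dominate A (column Z: 2 ≤ 2)
  C vs B: [2 vs 3, 7 vs 1, 2 vs 7] → C does not strictly dominate B (column X: 2 ≤ 3)
No single strategy strictly dominates all others → no strictly dominant strategy.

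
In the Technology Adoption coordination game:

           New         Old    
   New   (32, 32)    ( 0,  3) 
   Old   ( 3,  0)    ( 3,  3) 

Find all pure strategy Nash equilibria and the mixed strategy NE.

Pure NE: (New, New) and (Old, Old); Mixed NE: p = 0.0938, q = 0.0938

Work:
Check pure NE:
(New, New): (32, 32) - no unilateral deviation beneficial
(Old, Old): (3, 3) - no unilateral deviation beneficial
Mixed NE: P1 plays New with p = 0.0938, P2 plays New with q = 0.0938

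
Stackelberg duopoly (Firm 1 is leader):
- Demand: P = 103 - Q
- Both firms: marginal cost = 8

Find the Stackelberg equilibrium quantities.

q₁* (leader) = 47.5, q₂* (follower) = 23.75

Work:
Follower's reaction: q₂ = (a - c - q₁)/2
Leader substitutes: π₁ = q₁·(a - q₁ - (a-c-q₁)/2 - c)
FOC: q₁* = (103 - 8)/2 = 47.50
Then: q₂* = (103 - 8 - 47.5)/2 = 23.75
Leader has first-mover advantage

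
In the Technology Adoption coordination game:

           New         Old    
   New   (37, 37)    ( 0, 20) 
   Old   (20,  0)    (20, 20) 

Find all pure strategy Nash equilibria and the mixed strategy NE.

Pure NE: (New, New) and (Old, Old); Mixed NE: p = 0.5405, q = 0.5405

Work:
Check pure NE:
(New, New): (37, 37) - no unilateral deviation beneficial
(Old, Old): (20, 20) - no unilateral deviation beneficial
Mixed NE: P1 plays New with p = 0.5405, P2 plays New with q = 0.5405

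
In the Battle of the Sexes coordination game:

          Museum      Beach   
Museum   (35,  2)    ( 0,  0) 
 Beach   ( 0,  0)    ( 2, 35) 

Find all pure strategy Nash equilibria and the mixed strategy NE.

Pure NE: (Museum, Museum) and (Beach, Beach); Mixed NE: p = 0.9459, q = 0.0541

Work:
Check pure NE:
(Museum, Museum): (35, 2) - no unilateral deviation beneficial
(Beach, Beach): (2, 35) - no unilateral deviation beneficial
Mixed NE: P1 plays Museum with p = 0.9459, P2 plays Museum with q = 0.0541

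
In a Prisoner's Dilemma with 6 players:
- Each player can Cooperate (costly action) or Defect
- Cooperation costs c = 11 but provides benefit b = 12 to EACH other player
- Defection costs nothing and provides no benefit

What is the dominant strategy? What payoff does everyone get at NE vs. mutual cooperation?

Dominant: Defect; NE payoff = 0; Coop payoff = 49

Work:
Defect dominates (saves cost c = 11, benefit to others is external)
NE: All defect → everyone gets 0
If all cooperate: each receives (5)×12 - 11 = 49
Social dilemma: 49 > 0 but NE gives 0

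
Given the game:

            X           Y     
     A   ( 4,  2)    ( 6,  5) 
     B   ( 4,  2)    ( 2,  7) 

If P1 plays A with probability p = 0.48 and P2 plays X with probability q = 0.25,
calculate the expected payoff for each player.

E[P1] = 3.94, E[P2] = 5.03

Work:
E[P1] = p·q·π₁(A,X) + p·(1-q)·π₁(A,Y) + (1-p)·q·π₁(B,X) + (1-p)·(1-q)·π₁(B,Y)
= 0.48·0.25·4 + 0.48·0.75·6 + 0.52·0.25·4 + 0.52·0.75·2
= 3.94

E[P2] = 5.03 (similar calculation)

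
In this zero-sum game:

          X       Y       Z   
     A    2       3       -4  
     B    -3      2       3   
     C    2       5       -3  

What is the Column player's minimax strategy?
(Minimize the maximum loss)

Column should play X, value = 2

Work:
Column player minimizes Row's maximum payoff:
Column X: max payoff to Row = 2
Column Y: max payoff to Row = 5
Column Z: max payoff to Row = 3
Minimum is 2, achieved by column X.
Minimax strategy: X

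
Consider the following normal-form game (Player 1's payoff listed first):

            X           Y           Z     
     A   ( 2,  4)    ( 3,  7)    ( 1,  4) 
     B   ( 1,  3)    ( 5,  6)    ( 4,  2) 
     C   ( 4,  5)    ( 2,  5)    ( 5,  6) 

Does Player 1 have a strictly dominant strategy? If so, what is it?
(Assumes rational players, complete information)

No strictly dominant strategy exists for Player 1

Work:
A strategy strictly dominates another if it gives a strictly higher payoff against every opponent action. Compare each pair of P1's strategies column-by-column:
  A vs B: [2 vs 1, 3 vs 5, 1 vs 4] → A does not strictly dominate B (column Y: 3 ≤ 5)
  A vs C: [2 vs 4, 3 vs 2, 1 vs 5] → A does not strictly dominate C (column X: 2 ≤ 4)
  B vs A: [1 vs 2, 5 vs 3, 4 vs 1] → B does not strictly dominate A (column X: 1 ≤ 2)
  B vs C: [1 vs 4, 5 vs 2, 4 vs 5] → B does not strictly dominate C (column X: 1 ≤ 4)
  C vs A: [4 vs 2, 2 vs 3, 5 vs 1] → C does not strictly dominate A (column Y: 2 ≤ 3)
  C vs B: [4 vs 1, 2 vs 5, 5 vs 4] → C does not strictly dominate B (column Y: 2 ≤ 5)
No single strategy strictly dominates all others → no strictly dominant strategy.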